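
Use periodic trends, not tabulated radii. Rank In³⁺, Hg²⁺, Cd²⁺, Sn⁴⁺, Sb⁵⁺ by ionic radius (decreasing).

Hg²⁺ > Cd²⁺ > In³⁺ > Sn⁴⁺ > Sb⁵⁺

Tabulating Z and e⁻: Sb⁵⁺ has 46 e⁻ (Z=51), Sn⁴⁺ has 46 e⁻ (Z=50), In³⁺ has 46 e⁻ (Z=49), Cd²⁺ has 46 e⁻ (Z=48), Hg²⁺ has 78 e⁻ (Z=80). Sb⁵⁺ < Sn⁴⁺ (isoelectronic, higher Z=51 is smaller); Sn⁴⁺ < In³⁺ (isoelectronic, higher Z=50 is smaller); In³⁺ < Cd²⁺ (both 46 e⁻, Z=49>48); Cd²⁺ < Hg²⁺ (same group, 1 shell fewer).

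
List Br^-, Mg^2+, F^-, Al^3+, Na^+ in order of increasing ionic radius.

Al^3+ < Mg^2+ < Na^+ < F^- < Br^-

First list Z and electron count for each: Al^3+ has 10 e⁻ (Z=13), Mg^2+ has 10 e⁻ (Z=12), Na^+ has 10 e⁻ (Z=11), F^- has 10 e⁻ (Z=9), Br^- has 36 e⁻ (Z=35). Al^3+ < Mg^2+ (both 10 e⁻, Z=13>12); Mg^2+ < Na^+ (both 10 e⁻, Z=12>11); Na^+ < F^- (isoelectronic, higher Z=11 is smaller); F^- < Br^- (same group, period 2 vs 4).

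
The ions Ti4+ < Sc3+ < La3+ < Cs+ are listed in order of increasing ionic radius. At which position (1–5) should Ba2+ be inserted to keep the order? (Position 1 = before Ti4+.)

Work out protons and electrons: Ti4+: 18 e⁻, Z=22, Sc3+: 18 e⁻, Z=21, La3+: 54 e⁻, Z=57, Ba2+: 54 e⁻, Z=56, Cs+: 54 e⁻, Z=55. Ti4+ < Sc3+ (both 18 e⁻, Z=22>21); Sc3+ < La3+ (same group, period 4 vs 6); La3+ < Ba2+ (both 54 e⁻, Z=57>56); Ba2+ < Cs+ (isoelectronic, higher Z=56 is smaller).
Merged order: Ti4+ < Sc3+ < La3+ < Ba2+ < Cs+ — Ba2+ is number 4.

4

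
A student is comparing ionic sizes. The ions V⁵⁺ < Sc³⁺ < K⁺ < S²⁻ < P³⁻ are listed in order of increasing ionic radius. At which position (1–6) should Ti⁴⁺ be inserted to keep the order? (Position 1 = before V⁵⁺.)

These species are isoelectronic with 18 electrons. The only difference is the number of protons: V⁵⁺ (Z=23), Ti⁴⁺ (Z=22), Sc³⁺ (Z=21), K⁺ (Z=19), S²⁻ (Z=16), P³⁻ (Z=15). The strongest nuclear pull (V⁵⁺) gives the smallest ion.
The complete sequence is V⁵⁺ < Ti⁴⁺ < Sc³⁺ < K⁺ < S²⁻ < P³⁻. Ti⁴⁺ sits at position 2.

2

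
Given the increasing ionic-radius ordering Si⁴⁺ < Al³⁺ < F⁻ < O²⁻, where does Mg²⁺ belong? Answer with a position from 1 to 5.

3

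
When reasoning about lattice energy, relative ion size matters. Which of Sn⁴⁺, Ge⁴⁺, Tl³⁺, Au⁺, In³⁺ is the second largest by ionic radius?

Tabulating Z and e⁻: Ge⁴⁺ (Z=32, 28 e⁻), Sn⁴⁺ (Z=50, 46 e⁻), In³⁺ (Z=49, 46 e⁻), Tl³⁺ (Z=81, 78 e⁻), Au⁺ (Z=79, 78 e⁻). Ge⁴⁺ < Sn⁴⁺ (same group, period 4 vs 5); Sn⁴⁺ < In³⁺ (both 46 e⁻, Z=50>49); In³⁺ < Tl³⁺ (same group, 1 shell fewer); Tl³⁺ < Au⁺ (both 78 e⁻, Z=81>79).
Ordering: Ge⁴⁺ < Sn⁴⁺ < In³⁺ < Tl³⁺ < Au⁺. The second largest is Tl³⁺.

Tl³⁺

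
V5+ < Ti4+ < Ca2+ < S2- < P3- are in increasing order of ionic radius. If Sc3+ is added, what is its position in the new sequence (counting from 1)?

3

Each ion has 18 electrons. The ranking follows nuclear charge in reverse — greater Z gives a smaller radius. V5+ (Z=23), Ti4+ (Z=22), Sc3+ (Z=21), Ca2+ (Z=20), S2- (Z=16), P3- (Z=15).
With Sc3+ included the full order is V5+ < Ti4+ < Sc3+ < Ca2+ < S2- < P3-, so it takes position 3.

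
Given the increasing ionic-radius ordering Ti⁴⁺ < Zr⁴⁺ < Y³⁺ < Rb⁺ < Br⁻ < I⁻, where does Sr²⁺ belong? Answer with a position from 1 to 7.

Ti⁴⁺: 18 e⁻, Z=22, Zr⁴⁺: 36 e⁻, Z=40, Y³⁺: 36 e⁻, Z=39, Sr²⁺: 36 e⁻, Z=38, Rb⁺: 36 e⁻, Z=37, Br⁻: 36 e⁻, Z=35, I⁻: 54 e⁻, Z=53. Ti⁴⁺ < Zr⁴⁺ (same group, period 4 vs 5); Zr⁴⁺ < Y³⁺ (isoelectronic, higher Z=40 is smaller); Y³⁺ < Sr²⁺ (both 36 e⁻, Z=39>38); Sr²⁺ < Rb⁺ (isoelectronic, higher Z=38 is smaller); Rb⁺ < Br⁻ (isoelectronic, higher Z=37 is smaller); Br⁻ < I⁻ (same group, period 4 vs 5).
Merged order: Ti⁴⁺ < Zr⁴⁺ < Y³⁺ < Sr²⁺ < Rb⁺ < Br⁻ < I⁻ — Sr²⁺ is number 4.

4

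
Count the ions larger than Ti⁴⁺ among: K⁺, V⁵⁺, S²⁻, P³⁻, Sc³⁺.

4

These species are isoelectronic with 18 electrons. The only difference is the number of protons: V⁵⁺ (Z=23), Ti⁴⁺ (Z=22), Sc³⁺ (Z=21), K⁺ (Z=19), S²⁻ (Z=16), P³⁻ (Z=15). The strongest nuclear pull (V⁵⁺) gives the smallest ion.
Overall: V⁵⁺ < Ti⁴⁺ < Sc³⁺ < K⁺ < S²⁻ < P³⁻. Ti⁴⁺ has 1 below it and 4 above. That's 4.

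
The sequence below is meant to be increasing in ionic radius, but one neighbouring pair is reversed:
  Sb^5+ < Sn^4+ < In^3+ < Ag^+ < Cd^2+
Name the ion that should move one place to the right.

Compare adjacent ions: both have 46 electrons but Z(Cd)=48 > Z(Ag)=47, so Cd^2+ should be the smaller of the two — yet in this increasing list Ag^+ sits before Cd^2+. Nothing else is reversed, so Ag^+ should move one place to the right.

Ag^+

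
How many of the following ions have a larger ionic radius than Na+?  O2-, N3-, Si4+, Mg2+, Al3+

2

All of these have 10 electrons (isoelectronic). With the same electron cloud, the ion with the most protons pulls it in tightest. Nuclear charges: Si4+ (Z=14), Al3+ (Z=13), Mg2+ (Z=12), Na+ (Z=11), O2- (Z=8), N3- (Z=7). Highest Z is smallest.
Ordering all of them (including Na+) by radius gives Si4+ < Al3+ < Mg2+ < Na+ < O2- < N3-. That's 2.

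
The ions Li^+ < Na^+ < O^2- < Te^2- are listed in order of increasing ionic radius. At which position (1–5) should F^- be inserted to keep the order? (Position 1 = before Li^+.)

3

First list Z and electron count for each: Li^+: 2 e⁻, Z=3, Na^+: 10 e⁻, Z=11, F^-: 10 e⁻, Z=9, O^2-: 10 e⁻, Z=8, Te^2-: 54 e⁻, Z=52. Li^+ < Na^+ (same group, period 2 vs 3); Na^+ < F^- (isoelectronic, higher Z=11 is smaller); F^- < O^2- (isoelectronic, higher Z=9 is smaller); O^2- < Te^2- (same group, 3 shells fewer).
Putting F^- in gives Li^+ < Na^+ < F^- < O^2- < Te^2-; it lands at slot 3.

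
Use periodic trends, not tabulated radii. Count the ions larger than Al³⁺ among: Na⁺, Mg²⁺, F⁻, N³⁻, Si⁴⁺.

All of these have 10 electrons (isoelectronic). With the same electron cloud, the ion with the most protons pulls it in tightest. Nuclear charges: Si⁴⁺ (Z=14), Al³⁺ (Z=13), Mg²⁺ (Z=12), Na⁺ (Z=11), F⁻ (Z=9), N³⁻ (Z=7). Highest Z is smallest.
Ordering all of them (including Al³⁺) by radius gives Si⁴⁺ < Al³⁺ < Mg²⁺ < Na⁺ < F⁻ < N³⁻. Count: 4.

4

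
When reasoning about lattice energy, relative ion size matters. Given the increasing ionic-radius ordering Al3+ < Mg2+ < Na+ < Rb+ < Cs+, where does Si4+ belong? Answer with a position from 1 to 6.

Tabulating Z and e⁻: Si4+ has 10 e⁻ (Z=14), Al3+ has 10 e⁻ (Z=13), Mg2+ has 10 e⁻ (Z=12), Na+ has 10 e⁻ (Z=11), Rb+ has 36 e⁻ (Z=37), Cs+ has 54 e⁻ (Z=55). Si4+ < Al3+ (both 10 e⁻, Z=14>13); Al3+ < Mg2+ (isoelectronic, higher Z=13 is smaller); Mg2+ < Na+ (isoelectronic, higher Z=12 is smaller); Na+ < Rb+ (same group, period 3 vs 5); Rb+ < Cs+ (same group, period 5 vs 6).
Merged order: Si4+ < Al3+ < Mg2+ < Na+ < Rb+ < Cs+ — Si4+ is number 1.

1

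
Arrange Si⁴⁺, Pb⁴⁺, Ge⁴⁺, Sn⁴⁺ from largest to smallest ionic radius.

All are in the same group with charge +4. Radius grows down the group as n (the outermost shell) increases.

Pb⁴⁺ > Sn⁴⁺ > Ge⁴⁺ > Si⁴⁺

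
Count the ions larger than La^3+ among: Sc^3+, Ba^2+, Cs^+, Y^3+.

2

First list Z and electron count for each: Sc^3+ (Z=21, 18 e⁻), Y^3+ (Z=39, 36 e⁻), La^3+ (Z=57, 54 e⁻), Ba^2+ (Z=56, 54 e⁻), Cs^+ (Z=55, 54 e⁻). Sc^3+ < Y^3+ (same group, 1 shell fewer); Y^3+ < La^3+ (same group, 1 shell fewer); La^3+ < Ba^2+ (both 54 e⁻, Z=57>56); Ba^2+ < Cs^+ (isoelectronic, higher Z=56 is smaller).
Placing each against La^3+: smaller — Sc^3+, Y^3+; larger — Ba^2+, Cs^+. That's 2.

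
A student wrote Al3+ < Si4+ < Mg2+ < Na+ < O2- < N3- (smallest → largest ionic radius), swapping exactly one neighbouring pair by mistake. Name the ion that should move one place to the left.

Scanning neighbour by neighbour, only Al3+/Si4+ violates a trend: both have 10 electrons but Z(Si)=14 > Z(Al)=13, so Si4+ should be the smaller of the two. That makes Si4+ the one sitting a position late relative to where it belongs.

Si4+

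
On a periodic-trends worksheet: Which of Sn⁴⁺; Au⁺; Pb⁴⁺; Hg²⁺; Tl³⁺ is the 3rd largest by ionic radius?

Tl³⁺

Tabulating Z and e⁻: Sn⁴⁺ (Z=50, 46 e⁻), Pb⁴⁺ (Z=82, 78 e⁻), Tl³⁺ (Z=81, 78 e⁻), Hg²⁺ (Z=80, 78 e⁻), Au⁺ (Z=79, 78 e⁻). Sn⁴⁺ < Pb⁴⁺ (same group, 1 shell fewer); Pb⁴⁺ < Tl³⁺ (isoelectronic, higher Z=82 is smaller); Tl³⁺ < Hg²⁺ (both 78 e⁻, Z=81>80); Hg²⁺ < Au⁺ (both 78 e⁻, Z=80>79).
Full ascending order: Sn⁴⁺ < Pb⁴⁺ < Tl³⁺ < Hg²⁺ < Au⁺. Counting from the largest, position 3 is Tl³⁺.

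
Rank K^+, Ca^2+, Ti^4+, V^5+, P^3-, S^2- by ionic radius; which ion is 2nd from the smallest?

Isoelectronic series (18 e⁻ each). Size is set by nuclear charge: more protons means a smaller ion. V^5+ (Z=23), Ti^4+ (Z=22), Ca^2+ (Z=20), K^+ (Z=19), S^2- (Z=16), P^3- (Z=15).
So the order is V^5+ < Ti^4+ < Ca^2+ < K^+ < S^2- < P^3-; the 2nd-smallest ion is Ti^4+.

Ti^4+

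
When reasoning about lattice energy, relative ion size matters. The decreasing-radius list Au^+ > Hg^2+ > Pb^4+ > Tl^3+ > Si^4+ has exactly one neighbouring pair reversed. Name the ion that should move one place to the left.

Check each adjacent pair. Pb^4+ and Tl^3+ are reversed: they are isoelectronic (78 e⁻) and Pb has more protons than Tl (82 vs 81), making Pb^4+ smaller. No other neighbouring pair contradicts the periodic trends, so Tl^3+ is the ion listed too late.

Tl^3+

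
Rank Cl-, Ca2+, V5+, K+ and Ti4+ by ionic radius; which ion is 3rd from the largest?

Ca2+

These species are isoelectronic with 18 electrons. The only difference is the number of protons: V5+ (Z=23), Ti4+ (Z=22), Ca2+ (Z=20), K+ (Z=19), Cl- (Z=17). The strongest nuclear pull (V5+) gives the smallest ion.
That gives V5+ < Ti4+ < Ca2+ < K+ < Cl-. From the largest end, number 3 is Ca2+.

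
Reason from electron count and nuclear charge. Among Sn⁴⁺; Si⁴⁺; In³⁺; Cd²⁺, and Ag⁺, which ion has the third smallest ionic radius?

In³⁺

First list Z and electron count for each: Si⁴⁺: 10 e⁻, Z=14, Sn⁴⁺: 46 e⁻, Z=50, In³⁺: 46 e⁻, Z=49, Cd²⁺: 46 e⁻, Z=48, Ag⁺: 46 e⁻, Z=47. Si⁴⁺ < Sn⁴⁺ (same group, period 3 vs 5); Sn⁴⁺ < In³⁺ (both 46 e⁻, Z=50>49); In³⁺ < Cd²⁺ (both 46 e⁻, Z=49>48); Cd²⁺ < Ag⁺ (both 46 e⁻, Z=48>47).
Ordering: Si⁴⁺ < Sn⁴⁺ < In³⁺ < Cd²⁺ < Ag⁺. The third smallest is In³⁺.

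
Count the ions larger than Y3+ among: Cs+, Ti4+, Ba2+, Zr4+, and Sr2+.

3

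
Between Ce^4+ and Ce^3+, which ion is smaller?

Same element, different charge: the more highly charged cation has fewer electrons and a greater effective nuclear charge per electron, making Ce^4+ the smallest.

Ce^4+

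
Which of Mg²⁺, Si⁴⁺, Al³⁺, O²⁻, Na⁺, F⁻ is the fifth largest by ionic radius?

Isoelectronic series (10 e⁻ each). Size is set by nuclear charge: more protons means a smaller ion. Si⁴⁺ (Z=14), Al³⁺ (Z=13), Mg²⁺ (Z=12), Na⁺ (Z=11), F⁻ (Z=9), O²⁻ (Z=8).
So the order is Si⁴⁺ < Al³⁺ < Mg²⁺ < Na⁺ < F⁻ < O²⁻; the 5th-largest ion is Al³⁺.

Al³⁺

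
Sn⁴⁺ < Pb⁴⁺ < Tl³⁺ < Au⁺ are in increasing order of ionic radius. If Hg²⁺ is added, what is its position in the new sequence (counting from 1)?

Sn⁴⁺: 46 e⁻, Z=50, Pb⁴⁺: 78 e⁻, Z=82, Tl³⁺: 78 e⁻, Z=81, Hg²⁺: 78 e⁻, Z=80, Au⁺: 78 e⁻, Z=79. Sn⁴⁺ < Pb⁴⁺ (same group, period 5 vs 6); Pb⁴⁺ < Tl³⁺ (isoelectronic, higher Z=82 is smaller); Tl³⁺ < Hg²⁺ (both 78 e⁻, Z=81>80); Hg²⁺ < Au⁺ (isoelectronic, higher Z=80 is smaller).
Merged order: Sn⁴⁺ < Pb⁴⁺ < Tl³⁺ < Hg²⁺ < Au⁺ — Hg²⁺ is number 4.

4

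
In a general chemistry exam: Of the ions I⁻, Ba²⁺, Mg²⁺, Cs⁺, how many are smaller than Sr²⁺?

1

Tabulating Z and e⁻: Mg²⁺ (Z=12, 10 e⁻), Sr²⁺ (Z=38, 36 e⁻), Ba²⁺ (Z=56, 54 e⁻), Cs⁺ (Z=55, 54 e⁻), I⁻ (Z=53, 54 e⁻). Mg²⁺ < Sr²⁺ (same group, 2 shells fewer); Sr²⁺ < Ba²⁺ (same group, period 5 vs 6); Ba²⁺ < Cs⁺ (both 54 e⁻, Z=56>55); Cs⁺ < I⁻ (isoelectronic, higher Z=55 is smaller).
Overall: Mg²⁺ < Sr²⁺ < Ba²⁺ < Cs⁺ < I⁻. Sr²⁺ has 1 below it and 3 above. Count: 1.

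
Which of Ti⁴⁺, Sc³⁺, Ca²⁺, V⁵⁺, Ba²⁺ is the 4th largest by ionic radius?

Ti⁴⁺

V⁵⁺ has 18 e⁻ (Z=23), Ti⁴⁺ has 18 e⁻ (Z=22), Sc³⁺ has 18 e⁻ (Z=21), Ca²⁺ has 18 e⁻ (Z=20), Ba²⁺ has 54 e⁻ (Z=56). V⁵⁺ < Ti⁴⁺ (isoelectronic, higher Z=23 is smaller); Ti⁴⁺ < Sc³⁺ (isoelectronic, higher Z=22 is smaller); Sc³⁺ < Ca²⁺ (isoelectronic, higher Z=21 is smaller); Ca²⁺ < Ba²⁺ (same group, 2 shells fewer).
That gives V⁵⁺ < Ti⁴⁺ < Sc³⁺ < Ca²⁺ < Ba²⁺. From the largest end, number 4 is Ti⁴⁺.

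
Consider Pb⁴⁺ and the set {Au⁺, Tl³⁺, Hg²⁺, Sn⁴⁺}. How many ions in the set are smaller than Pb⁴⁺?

First list Z and electron count for each: Sn⁴⁺ has 46 e⁻ (Z=50), Pb⁴⁺ has 78 e⁻ (Z=82), Tl³⁺ has 78 e⁻ (Z=81), Hg²⁺ has 78 e⁻ (Z=80), Au⁺ has 78 e⁻ (Z=79). Sn⁴⁺ < Pb⁴⁺ (same group, 1 shell fewer); Pb⁴⁺ < Tl³⁺ (both 78 e⁻, Z=82>81); Tl³⁺ < Hg²⁺ (both 78 e⁻, Z=81>80); Hg²⁺ < Au⁺ (both 78 e⁻, Z=80>79).
Ordering all of them (including Pb⁴⁺) by radius gives Sn⁴⁺ < Pb⁴⁺ < Tl³⁺ < Hg²⁺ < Au⁺. So 1 is smaller.

1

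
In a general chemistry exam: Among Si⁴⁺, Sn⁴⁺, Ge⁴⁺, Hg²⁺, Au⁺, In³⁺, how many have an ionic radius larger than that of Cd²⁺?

Tabulating Z and e⁻: Si⁴⁺ (Z=14, 10 e⁻), Ge⁴⁺ (Z=32, 28 e⁻), Sn⁴⁺ (Z=50, 46 e⁻), In³⁺ (Z=49, 46 e⁻), Cd²⁺ (Z=48, 46 e⁻), Hg²⁺ (Z=80, 78 e⁻), Au⁺ (Z=79, 78 e⁻). Si⁴⁺ < Ge⁴⁺ (same group, period 3 vs 4); Ge⁴⁺ < Sn⁴⁺ (same group, 1 shell fewer); Sn⁴⁺ < In³⁺ (isoelectronic, higher Z=50 is smaller); In³⁺ < Cd²⁺ (both 46 e⁻, Z=49>48); Cd²⁺ < Hg²⁺ (same group, 1 shell fewer); Hg²⁺ < Au⁺ (both 78 e⁻, Z=80>79).
Placing each against Cd²⁺: smaller — Si⁴⁺, Ge⁴⁺, Sn⁴⁺, In³⁺; larger — Hg²⁺, Au⁺. Count: 2.

2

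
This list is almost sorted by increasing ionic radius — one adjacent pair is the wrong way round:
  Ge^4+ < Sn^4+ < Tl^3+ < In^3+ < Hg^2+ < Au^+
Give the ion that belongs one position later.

Tl^3+

Check each adjacent pair. Tl^3+ and In^3+ are reversed: same group and charge — period 5 sits above period 6, so In^3+ is smaller. No other neighbouring pair contradicts the periodic trends, so Tl^3+ is the ion listed too early.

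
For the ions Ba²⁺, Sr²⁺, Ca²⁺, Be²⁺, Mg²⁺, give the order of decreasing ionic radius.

Ba²⁺ > Sr²⁺ > Ca²⁺ > Mg²⁺ > Be²⁺

These ions sit in one column with identical charge. Each step down the periodic table adds a principal shell, increasing the radius.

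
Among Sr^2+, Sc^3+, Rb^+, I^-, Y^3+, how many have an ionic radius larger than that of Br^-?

1

Sc^3+: 18 e⁻, Z=21, Y^3+: 36 e⁻, Z=39, Sr^2+: 36 e⁻, Z=38, Rb^+: 36 e⁻, Z=37, Br^-: 36 e⁻, Z=35, I^-: 54 e⁻, Z=53. Sc^3+ < Y^3+ (same group, period 4 vs 5); Y^3+ < Sr^2+ (both 36 e⁻, Z=39>38); Sr^2+ < Rb^+ (both 36 e⁻, Z=38>37); Rb^+ < Br^- (isoelectronic, higher Z=37 is smaller); Br^- < I^- (same group, period 4 vs 5).
Ordering all of them (including Br^-) by radius gives Sc^3+ < Y^3+ < Sr^2+ < Rb^+ < Br^- < I^-. So 1 is larger.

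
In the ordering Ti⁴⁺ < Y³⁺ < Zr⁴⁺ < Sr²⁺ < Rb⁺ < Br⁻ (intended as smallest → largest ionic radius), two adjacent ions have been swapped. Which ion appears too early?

Y³⁺

Scanning neighbour by neighbour, only Y³⁺/Zr⁴⁺ violates a trend: Zr⁴⁺ and Y³⁺ share 36 electrons; the higher nuclear charge on Zr (Z=40) contracts it more, so Zr⁴⁺ < Y³⁺. That makes Y³⁺ the one sitting a position early relative to where it belongs.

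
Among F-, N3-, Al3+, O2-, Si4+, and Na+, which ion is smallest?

Si4+

Isoelectronic series (10 e⁻ each). Size is set by nuclear charge: more protons means a smaller ion. Si4+ (Z=14), Al3+ (Z=13), Na+ (Z=11), F- (Z=9), O2- (Z=8), N3- (Z=7).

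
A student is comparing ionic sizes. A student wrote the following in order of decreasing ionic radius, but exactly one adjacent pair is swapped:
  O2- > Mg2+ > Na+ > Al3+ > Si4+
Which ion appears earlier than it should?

Mg2+

Compare adjacent ions: Mg2+ and Na+ share 10 electrons; the higher nuclear charge on Mg (Z=12) contracts it more, so Mg2+ < Na+ — yet in this decreasing list Mg2+ sits before Na+. Nothing else is reversed, so Mg2+ should move one place to the right.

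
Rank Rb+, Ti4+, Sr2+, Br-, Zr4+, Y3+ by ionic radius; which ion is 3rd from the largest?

Sr2+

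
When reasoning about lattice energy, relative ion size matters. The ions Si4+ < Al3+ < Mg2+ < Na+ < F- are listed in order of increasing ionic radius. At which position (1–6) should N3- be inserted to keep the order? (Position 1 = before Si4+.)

6

All of these have 10 electrons (isoelectronic). With the same electron cloud, the ion with the most protons pulls it in tightest. Nuclear charges: Si4+ (Z=14), Al3+ (Z=13), Mg2+ (Z=12), Na+ (Z=11), F- (Z=9), N3- (Z=7). Highest Z is smallest.
Merged order: Si4+ < Al3+ < Mg2+ < Na+ < F- < N3- — N3- is number 6.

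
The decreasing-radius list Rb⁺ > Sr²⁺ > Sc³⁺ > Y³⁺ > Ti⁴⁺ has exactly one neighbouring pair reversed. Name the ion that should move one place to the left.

Compare adjacent ions: both in group 3 with the same charge; Sc³⁺ (period 4) has the smaller radius — yet in this decreasing list Sc³⁺ sits before Y³⁺. Nothing else is reversed, so Y³⁺ should move one place to the left.

Y³⁺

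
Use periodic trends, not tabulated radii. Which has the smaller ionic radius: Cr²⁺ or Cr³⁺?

For a single element, ionic radius drops as positive charge rises — Cr³⁺ < Cr²⁺.

Cr³⁺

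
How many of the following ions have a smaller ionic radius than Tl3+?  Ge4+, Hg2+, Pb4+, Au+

2

Ge4+ has 28 e⁻ (Z=32), Pb4+ has 78 e⁻ (Z=82), Tl3+ has 78 e⁻ (Z=81), Hg2+ has 78 e⁻ (Z=80), Au+ has 78 e⁻ (Z=79). Ge4+ < Pb4+ (same group, 2 shells fewer); Pb4+ < Tl3+ (isoelectronic, higher Z=82 is smaller); Tl3+ < Hg2+ (isoelectronic, higher Z=81 is smaller); Hg2+ < Au+ (isoelectronic, higher Z=80 is smaller).
Ordering all of them (including Tl3+) by radius gives Ge4+ < Pb4+ < Tl3+ < Hg2+ < Au+. So 2 are smaller.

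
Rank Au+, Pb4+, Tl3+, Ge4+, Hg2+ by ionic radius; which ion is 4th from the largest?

Work out protons and electrons: Ge4+ (Z=32, 28 e⁻), Pb4+ (Z=82, 78 e⁻), Tl3+ (Z=81, 78 e⁻), Hg2+ (Z=80, 78 e⁻), Au+ (Z=79, 78 e⁻). Ge4+ < Pb4+ (same group, 2 shells fewer); Pb4+ < Tl3+ (isoelectronic, higher Z=82 is smaller); Tl3+ < Hg2+ (both 78 e⁻, Z=81>80); Hg2+ < Au+ (both 78 e⁻, Z=80>79).
So the order is Ge4+ < Pb4+ < Tl3+ < Hg2+ < Au+; the 4th-largest ion is Pb4+.

Pb4+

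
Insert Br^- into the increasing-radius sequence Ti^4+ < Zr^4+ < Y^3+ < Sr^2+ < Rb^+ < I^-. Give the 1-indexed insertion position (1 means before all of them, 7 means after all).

Tabulating Z and e⁻: Ti^4+ (Z=22, 18 e⁻), Zr^4+ (Z=40, 36 e⁻), Y^3+ (Z=39, 36 e⁻), Sr^2+ (Z=38, 36 e⁻), Rb^+ (Z=37, 36 e⁻), Br^- (Z=35, 36 e⁻), I^- (Z=53, 54 e⁻). Ti^4+ < Zr^4+ (same group, 1 shell fewer); Zr^4+ < Y^3+ (isoelectronic, higher Z=40 is smaller); Y^3+ < Sr^2+ (both 36 e⁻, Z=39>38); Sr^2+ < Rb^+ (both 36 e⁻, Z=38>37); Rb^+ < Br^- (both 36 e⁻, Z=37>35); Br^- < I^- (same group, period 4 vs 5).
Putting Br^- in gives Ti^4+ < Zr^4+ < Y^3+ < Sr^2+ < Rb^+ < Br^- < I^-; it lands at slot 6.

6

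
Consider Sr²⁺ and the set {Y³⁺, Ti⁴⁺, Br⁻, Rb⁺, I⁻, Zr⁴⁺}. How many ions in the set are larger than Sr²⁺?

3

Electron counts and nuclear charges: Ti⁴⁺ (Z=22, 18 e⁻), Zr⁴⁺ (Z=40, 36 e⁻), Y³⁺ (Z=39, 36 e⁻), Sr²⁺ (Z=38, 36 e⁻), Rb⁺ (Z=37, 36 e⁻), Br⁻ (Z=35, 36 e⁻), I⁻ (Z=53, 54 e⁻). Ti⁴⁺ < Zr⁴⁺ (same group, period 4 vs 5); Zr⁴⁺ < Y³⁺ (isoelectronic, higher Z=40 is smaller); Y³⁺ < Sr²⁺ (isoelectronic, higher Z=39 is smaller); Sr²⁺ < Rb⁺ (both 36 e⁻, Z=38>37); Rb⁺ < Br⁻ (both 36 e⁻, Z=37>35); Br⁻ < I⁻ (same group, period 4 vs 5).
Ordering all of them (including Sr²⁺) by radius gives Ti⁴⁺ < Zr⁴⁺ < Y³⁺ < Sr²⁺ < Rb⁺ < Br⁻ < I⁻. So 3 are larger.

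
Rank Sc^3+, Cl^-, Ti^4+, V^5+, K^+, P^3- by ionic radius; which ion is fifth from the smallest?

All of these have 18 electrons (isoelectronic). With the same electron cloud, the ion with the most protons pulls it in tightest. Nuclear charges: V^5+ (Z=23), Ti^4+ (Z=22), Sc^3+ (Z=21), K^+ (Z=19), Cl^- (Z=17), P^3- (Z=15). Highest Z is smallest.
Full ascending order: V^5+ < Ti^4+ < Sc^3+ < K^+ < Cl^- < P^3-. Counting from the smallest, position 5 is Cl^-.

Cl^-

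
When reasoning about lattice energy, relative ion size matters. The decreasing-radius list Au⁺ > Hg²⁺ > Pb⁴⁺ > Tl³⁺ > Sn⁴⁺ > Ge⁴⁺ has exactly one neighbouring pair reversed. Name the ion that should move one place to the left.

Check each adjacent pair. Pb⁴⁺ and Tl³⁺ are reversed: Pb⁴⁺ and Tl³⁺ share 78 electrons; the higher nuclear charge on Pb (Z=82) contracts it more, so Pb⁴⁺ < Tl³⁺. No other neighbouring pair contradicts the periodic trends, so Tl³⁺ is the ion listed too late.

Tl³⁺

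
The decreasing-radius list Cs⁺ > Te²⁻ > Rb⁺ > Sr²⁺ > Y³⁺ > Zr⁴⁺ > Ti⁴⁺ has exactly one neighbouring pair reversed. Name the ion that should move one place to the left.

Te²⁻

Scanning neighbour by neighbour, only Cs⁺/Te²⁻ violates a trend: Cs⁺ and Te²⁻ share 54 electrons; the higher nuclear charge on Cs (Z=55) contracts it more, so Cs⁺ < Te²⁻. That makes Te²⁻ the one sitting a position late relative to where it belongs.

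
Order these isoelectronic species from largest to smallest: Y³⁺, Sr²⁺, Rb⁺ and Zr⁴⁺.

Rb⁺ > Sr²⁺ > Y³⁺ > Zr⁴⁺

Each ion has 36 electrons. The ranking follows nuclear charge in reverse — greater Z gives a smaller radius. Zr⁴⁺ (Z=40), Y³⁺ (Z=39), Sr²⁺ (Z=38), Rb⁺ (Z=37).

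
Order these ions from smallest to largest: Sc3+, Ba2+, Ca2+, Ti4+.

Tabulating Z and e⁻: Ti4+: 18 e⁻, Z=22, Sc3+: 18 e⁻, Z=21, Ca2+: 18 e⁻, Z=20, Ba2+: 54 e⁻, Z=56. Ti4+ < Sc3+ (isoelectronic, higher Z=22 is smaller); Sc3+ < Ca2+ (isoelectronic, higher Z=21 is smaller); Ca2+ < Ba2+ (same group, period 4 vs 6).

Ti4+ < Sc3+ < Ca2+ < Ba2+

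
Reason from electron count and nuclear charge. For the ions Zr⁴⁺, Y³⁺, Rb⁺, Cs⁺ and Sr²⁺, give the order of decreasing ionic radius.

Cs⁺ > Rb⁺ > Sr²⁺ > Y³⁺ > Zr⁴⁺

Work out protons and electrons: Zr⁴⁺: 36 e⁻, Z=40, Y³⁺: 36 e⁻, Z=39, Sr²⁺: 36 e⁻, Z=38, Rb⁺: 36 e⁻, Z=37, Cs⁺: 54 e⁻, Z=55. Zr⁴⁺ < Y³⁺ (isoelectronic, higher Z=40 is smaller); Y³⁺ < Sr²⁺ (both 36 e⁻, Z=39>38); Sr²⁺ < Rb⁺ (isoelectronic, higher Z=38 is smaller); Rb⁺ < Cs⁺ (same group, period 5 vs 6).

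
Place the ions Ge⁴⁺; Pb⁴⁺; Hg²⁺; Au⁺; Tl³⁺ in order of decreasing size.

First list Z and electron count for each: Ge⁴⁺ (Z=32, 28 e⁻), Pb⁴⁺ (Z=82, 78 e⁻), Tl³⁺ (Z=81, 78 e⁻), Hg²⁺ (Z=80, 78 e⁻), Au⁺ (Z=79, 78 e⁻). Ge⁴⁺ < Pb⁴⁺ (same group, 2 shells fewer); Pb⁴⁺ < Tl³⁺ (both 78 e⁻, Z=82>81); Tl³⁺ < Hg²⁺ (both 78 e⁻, Z=81>80); Hg²⁺ < Au⁺ (both 78 e⁻, Z=80>79).

Au⁺ > Hg²⁺ > Tl³⁺ > Pb⁴⁺ > Ge⁴⁺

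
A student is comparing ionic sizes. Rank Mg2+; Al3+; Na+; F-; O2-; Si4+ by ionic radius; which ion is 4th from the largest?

Mg2+

These species are isoelectronic with 10 electrons. The only difference is the number of protons: Si4+ (Z=14), Al3+ (Z=13), Mg2+ (Z=12), Na+ (Z=11), F- (Z=9), O2- (Z=8). The strongest nuclear pull (Si4+) gives the smallest ion.
Full ascending order: Si4+ < Al3+ < Mg2+ < Na+ < F- < O2-. Counting from the largest, position 4 is Mg2+.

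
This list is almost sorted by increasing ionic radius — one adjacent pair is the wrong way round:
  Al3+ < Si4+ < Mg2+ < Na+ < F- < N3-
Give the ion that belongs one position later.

Check each adjacent pair. Al3+ and Si4+ are reversed: both have 10 electrons but Z(Si)=14 > Z(Al)=13, so Si4+ should be the smaller of the two. No other neighbouring pair contradicts the periodic trends, so Al3+ is the ion listed too early.

Al3+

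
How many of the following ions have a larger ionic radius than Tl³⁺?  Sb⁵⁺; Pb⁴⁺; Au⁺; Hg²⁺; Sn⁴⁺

2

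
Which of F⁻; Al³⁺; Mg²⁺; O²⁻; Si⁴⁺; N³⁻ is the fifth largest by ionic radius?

Al³⁺

These species are isoelectronic with 10 electrons. The only difference is the number of protons: Si⁴⁺ (Z=14), Al³⁺ (Z=13), Mg²⁺ (Z=12), F⁻ (Z=9), O²⁻ (Z=8), N³⁻ (Z=7). The strongest nuclear pull (Si⁴⁺) gives the smallest ion.
Full ascending order: Si⁴⁺ < Al³⁺ < Mg²⁺ < F⁻ < O²⁻ < N³⁻. Counting from the largest, position 5 is Al³⁺.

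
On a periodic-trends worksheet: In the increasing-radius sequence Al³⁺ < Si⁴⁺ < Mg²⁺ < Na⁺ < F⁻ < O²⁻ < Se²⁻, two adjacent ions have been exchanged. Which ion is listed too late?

Si⁴⁺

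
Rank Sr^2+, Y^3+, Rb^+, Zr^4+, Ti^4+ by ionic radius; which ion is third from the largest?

Tabulating Z and e⁻: Ti^4+ (Z=22, 18 e⁻), Zr^4+ (Z=40, 36 e⁻), Y^3+ (Z=39, 36 e⁻), Sr^2+ (Z=38, 36 e⁻), Rb^+ (Z=37, 36 e⁻). Ti^4+ < Zr^4+ (same group, 1 shell fewer); Zr^4+ < Y^3+ (isoelectronic, higher Z=40 is smaller); Y^3+ < Sr^2+ (isoelectronic, higher Z=39 is smaller); Sr^2+ < Rb^+ (both 36 e⁻, Z=38>37).
That gives Ti^4+ < Zr^4+ < Y^3+ < Sr^2+ < Rb^+. From the largest end, number 3 is Y^3+.

Y^3+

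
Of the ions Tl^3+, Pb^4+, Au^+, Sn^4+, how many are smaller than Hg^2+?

3

Tabulating Z and e⁻: Sn^4+: 46 e⁻, Z=50, Pb^4+: 78 e⁻, Z=82, Tl^3+: 78 e⁻, Z=81, Hg^2+: 78 e⁻, Z=80, Au^+: 78 e⁻, Z=79. Sn^4+ < Pb^4+ (same group, 1 shell fewer); Pb^4+ < Tl^3+ (both 78 e⁻, Z=82>81); Tl^3+ < Hg^2+ (isoelectronic, higher Z=81 is smaller); Hg^2+ < Au^+ (isoelectronic, higher Z=80 is smaller).
Overall: Sn^4+ < Pb^4+ < Tl^3+ < Hg^2+ < Au^+. Hg^2+ has 3 below it and 1 above. Count: 3.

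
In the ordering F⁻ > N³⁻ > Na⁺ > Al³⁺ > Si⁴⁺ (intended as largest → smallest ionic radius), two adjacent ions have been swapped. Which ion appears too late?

N³⁻

Check each adjacent pair. F⁻ and N³⁻ are reversed: both have 10 electrons but Z(F)=9 > Z(N)=7, so F⁻ should be the smaller of the two. No other neighbouring pair contradicts the periodic trends, so N³⁻ is the ion listed too late.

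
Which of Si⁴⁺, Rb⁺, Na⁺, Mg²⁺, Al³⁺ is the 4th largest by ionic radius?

Si⁴⁺ (Z=14, 10 e⁻), Al³⁺ (Z=13, 10 e⁻), Mg²⁺ (Z=12, 10 e⁻), Na⁺ (Z=11, 10 e⁻), Rb⁺ (Z=37, 36 e⁻). Si⁴⁺ < Al³⁺ (isoelectronic, higher Z=14 is smaller); Al³⁺ < Mg²⁺ (isoelectronic, higher Z=13 is smaller); Mg²⁺ < Na⁺ (isoelectronic, higher Z=12 is smaller); Na⁺ < Rb⁺ (same group, period 3 vs 5).
Ordering: Si⁴⁺ < Al³⁺ < Mg²⁺ < Na⁺ < Rb⁺. The 4th largest is Al³⁺.

Al³⁺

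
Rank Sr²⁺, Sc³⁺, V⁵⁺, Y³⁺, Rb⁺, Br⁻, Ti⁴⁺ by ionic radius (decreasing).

Br⁻ > Rb⁺ > Sr²⁺ > Y³⁺ > Sc³⁺ > Ti⁴⁺ > V⁵⁺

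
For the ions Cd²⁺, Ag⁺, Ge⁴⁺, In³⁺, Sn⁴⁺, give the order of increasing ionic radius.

Tabulating Z and e⁻: Ge⁴⁺ (Z=32, 28 e⁻), Sn⁴⁺ (Z=50, 46 e⁻), In³⁺ (Z=49, 46 e⁻), Cd²⁺ (Z=48, 46 e⁻), Ag⁺ (Z=47, 46 e⁻). Ge⁴⁺ < Sn⁴⁺ (same group, 1 shell fewer); Sn⁴⁺ < In³⁺ (both 46 e⁻, Z=50>49); In³⁺ < Cd²⁺ (isoelectronic, higher Z=49 is smaller); Cd²⁺ < Ag⁺ (isoelectronic, higher Z=48 is smaller).

Ge⁴⁺ < Sn⁴⁺ < In³⁺ < Cd²⁺ < Ag⁺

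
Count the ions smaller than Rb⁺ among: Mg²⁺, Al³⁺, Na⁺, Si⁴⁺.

Work out protons and electrons: Si⁴⁺: 10 e⁻, Z=14, Al³⁺: 10 e⁻, Z=13, Mg²⁺: 10 e⁻, Z=12, Na⁺: 10 e⁻, Z=11, Rb⁺: 36 e⁻, Z=37. Si⁴⁺ < Al³⁺ (isoelectronic, higher Z=14 is smaller); Al³⁺ < Mg²⁺ (both 10 e⁻, Z=13>12); Mg²⁺ < Na⁺ (both 10 e⁻, Z=12>11); Na⁺ < Rb⁺ (same group, period 3 vs 5).
Overall: Si⁴⁺ < Al³⁺ < Mg²⁺ < Na⁺ < Rb⁺. Rb⁺ has 4 below it and 0 above. So 4 are smaller.

4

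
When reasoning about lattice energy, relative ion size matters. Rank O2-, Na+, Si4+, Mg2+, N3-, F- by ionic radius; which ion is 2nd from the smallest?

All of these have 10 electrons (isoelectronic). With the same electron cloud, the ion with the most protons pulls it in tightest. Nuclear charges: Si4+ (Z=14), Mg2+ (Z=12), Na+ (Z=11), F- (Z=9), O2- (Z=8), N3- (Z=7). Highest Z is smallest.
Full ascending order: Si4+ < Mg2+ < Na+ < F- < O2- < N3-. Counting from the smallest, position 2 is Mg2+.

Mg2+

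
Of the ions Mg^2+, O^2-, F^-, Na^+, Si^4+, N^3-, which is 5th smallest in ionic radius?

O^2-

Each ion has 10 electrons. The ranking follows nuclear charge in reverse — greater Z gives a smaller radius. Si^4+ (Z=14), Mg^2+ (Z=12), Na^+ (Z=11), F^- (Z=9), O^2- (Z=8), N^3- (Z=7).
Ordering: Si^4+ < Mg^2+ < Na^+ < F^- < O^2- < N^3-. The 5th smallest is O^2-.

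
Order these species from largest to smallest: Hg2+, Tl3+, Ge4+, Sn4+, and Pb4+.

Tabulating Z and e⁻: Ge4+: 28 e⁻, Z=32, Sn4+: 46 e⁻, Z=50, Pb4+: 78 e⁻, Z=82, Tl3+: 78 e⁻, Z=81, Hg2+: 78 e⁻, Z=80. Ge4+ < Sn4+ (same group, period 4 vs 5); Sn4+ < Pb4+ (same group, period 5 vs 6); Pb4+ < Tl3+ (isoelectronic, higher Z=82 is smaller); Tl3+ < Hg2+ (both 78 e⁻, Z=81>80).

Hg2+ > Tl3+ > Pb4+ > Sn4+ > Ge4+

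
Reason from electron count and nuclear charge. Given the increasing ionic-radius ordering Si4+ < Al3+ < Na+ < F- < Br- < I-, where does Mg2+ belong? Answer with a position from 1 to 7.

3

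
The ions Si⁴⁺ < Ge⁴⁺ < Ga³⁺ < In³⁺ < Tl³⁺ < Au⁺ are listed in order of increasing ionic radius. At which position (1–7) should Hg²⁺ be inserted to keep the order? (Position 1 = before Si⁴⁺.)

6

Work out protons and electrons: Si⁴⁺ (Z=14, 10 e⁻), Ge⁴⁺ (Z=32, 28 e⁻), Ga³⁺ (Z=31, 28 e⁻), In³⁺ (Z=49, 46 e⁻), Tl³⁺ (Z=81, 78 e⁻), Hg²⁺ (Z=80, 78 e⁻), Au⁺ (Z=79, 78 e⁻). Si⁴⁺ < Ge⁴⁺ (same group, 1 shell fewer); Ge⁴⁺ < Ga³⁺ (isoelectronic, higher Z=32 is smaller); Ga³⁺ < In³⁺ (same group, period 4 vs 5); In³⁺ < Tl³⁺ (same group, period 5 vs 6); Tl³⁺ < Hg²⁺ (both 78 e⁻, Z=81>80); Hg²⁺ < Au⁺ (both 78 e⁻, Z=80>79).
Merged order: Si⁴⁺ < Ge⁴⁺ < Ga³⁺ < In³⁺ < Tl³⁺ < Hg²⁺ < Au⁺ — Hg²⁺ is number 6.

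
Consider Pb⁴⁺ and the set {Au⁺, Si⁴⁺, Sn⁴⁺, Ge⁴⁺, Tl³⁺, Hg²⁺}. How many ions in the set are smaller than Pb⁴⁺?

3

Tabulating Z and e⁻: Si⁴⁺ (Z=14, 10 e⁻), Ge⁴⁺ (Z=32, 28 e⁻), Sn⁴⁺ (Z=50, 46 e⁻), Pb⁴⁺ (Z=82, 78 e⁻), Tl³⁺ (Z=81, 78 e⁻), Hg²⁺ (Z=80, 78 e⁻), Au⁺ (Z=79, 78 e⁻). Si⁴⁺ < Ge⁴⁺ (same group, period 3 vs 4); Ge⁴⁺ < Sn⁴⁺ (same group, 1 shell fewer); Sn⁴⁺ < Pb⁴⁺ (same group, period 5 vs 6); Pb⁴⁺ < Tl³⁺ (isoelectronic, higher Z=82 is smaller); Tl³⁺ < Hg²⁺ (isoelectronic, higher Z=81 is smaller); Hg²⁺ < Au⁺ (isoelectronic, higher Z=80 is smaller).
Relative to Pb⁴⁺, the ions that are smaller are Si⁴⁺, Ge⁴⁺, Sn⁴⁺. So 3 are smaller.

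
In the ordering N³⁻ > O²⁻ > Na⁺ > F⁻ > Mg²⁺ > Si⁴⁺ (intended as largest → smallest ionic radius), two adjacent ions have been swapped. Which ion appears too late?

Compare adjacent ions: both have 10 electrons but Z(Na)=11 > Z(F)=9, so Na⁺ should be the smaller of the two — yet in this decreasing list Na⁺ sits before F⁻. Nothing else is reversed, so F⁻ should move one place to the left.

F⁻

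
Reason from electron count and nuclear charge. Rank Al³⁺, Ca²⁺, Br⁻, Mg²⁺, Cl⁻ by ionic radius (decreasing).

Work out protons and electrons: Al³⁺: 10 e⁻, Z=13, Mg²⁺: 10 e⁻, Z=12, Ca²⁺: 18 e⁻, Z=20, Cl⁻: 18 e⁻, Z=17, Br⁻: 36 e⁻, Z=35. Al³⁺ < Mg²⁺ (both 10 e⁻, Z=13>12); Mg²⁺ < Ca²⁺ (same group, period 3 vs 4); Ca²⁺ < Cl⁻ (isoelectronic, higher Z=20 is smaller); Cl⁻ < Br⁻ (same group, period 3 vs 4).

Br⁻ > Cl⁻ > Ca²⁺ > Mg²⁺ > Al³⁺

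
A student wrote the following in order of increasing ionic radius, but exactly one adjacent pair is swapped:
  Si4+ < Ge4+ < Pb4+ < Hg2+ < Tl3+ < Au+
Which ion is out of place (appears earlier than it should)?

Hg2+

Compare adjacent ions: Tl3+ and Hg2+ share 78 electrons; the higher nuclear charge on Tl (Z=81) contracts it more, so Tl3+ < Hg2+ — yet in this increasing list Hg2+ sits before Tl3+. Nothing else is reversed, so Hg2+ should move one place to the right.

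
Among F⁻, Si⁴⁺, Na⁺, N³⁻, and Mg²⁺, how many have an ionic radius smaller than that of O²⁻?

These species are isoelectronic with 10 electrons. The only difference is the number of protons: Si⁴⁺ (Z=14), Mg²⁺ (Z=12), Na⁺ (Z=11), F⁻ (Z=9), O²⁻ (Z=8), N³⁻ (Z=7). The strongest nuclear pull (Si⁴⁺) gives the smallest ion.
Overall: Si⁴⁺ < Mg²⁺ < Na⁺ < F⁻ < O²⁻ < N³⁻. O²⁻ has 4 below it and 1 above. So 4 are smaller.

4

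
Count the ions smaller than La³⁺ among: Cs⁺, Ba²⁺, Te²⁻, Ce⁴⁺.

1

Each ion has 54 electrons. The ranking follows nuclear charge in reverse — greater Z gives a smaller radius. Ce⁴⁺ (Z=58), La³⁺ (Z=57), Ba²⁺ (Z=56), Cs⁺ (Z=55), Te²⁻ (Z=52).
Ordering all of them (including La³⁺) by radius gives Ce⁴⁺ < La³⁺ < Ba²⁺ < Cs⁺ < Te²⁻. That's 1.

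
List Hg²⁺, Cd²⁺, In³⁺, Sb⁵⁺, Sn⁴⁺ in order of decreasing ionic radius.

Hg²⁺ > Cd²⁺ > In³⁺ > Sn⁴⁺ > Sb⁵⁺

Work out protons and electrons: Sb⁵⁺ has 46 e⁻ (Z=51), Sn⁴⁺ has 46 e⁻ (Z=50), In³⁺ has 46 e⁻ (Z=49), Cd²⁺ has 46 e⁻ (Z=48), Hg²⁺ has 78 e⁻ (Z=80). Sb⁵⁺ < Sn⁴⁺ (isoelectronic, higher Z=51 is smaller); Sn⁴⁺ < In³⁺ (both 46 e⁻, Z=50>49); In³⁺ < Cd²⁺ (both 46 e⁻, Z=49>48); Cd²⁺ < Hg²⁺ (same group, period 5 vs 6).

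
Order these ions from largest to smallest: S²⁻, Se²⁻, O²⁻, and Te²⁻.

Te²⁻ > Se²⁻ > S²⁻ > O²⁻

These ions sit in one column with identical charge. Each step down the periodic table adds a principal shell, increasing the radius.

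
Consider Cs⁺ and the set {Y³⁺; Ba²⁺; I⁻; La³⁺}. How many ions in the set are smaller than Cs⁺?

Tabulating Z and e⁻: Y³⁺ has 36 e⁻ (Z=39), La³⁺ has 54 e⁻ (Z=57), Ba²⁺ has 54 e⁻ (Z=56), Cs⁺ has 54 e⁻ (Z=55), I⁻ has 54 e⁻ (Z=53). Y³⁺ < La³⁺ (same group, 1 shell fewer); La³⁺ < Ba²⁺ (both 54 e⁻, Z=57>56); Ba²⁺ < Cs⁺ (isoelectronic, higher Z=56 is smaller); Cs⁺ < I⁻ (isoelectronic, higher Z=55 is smaller).
Overall: Y³⁺ < La³⁺ < Ba²⁺ < Cs⁺ < I⁻. Cs⁺ has 3 below it and 1 above. So 3 are smaller.

3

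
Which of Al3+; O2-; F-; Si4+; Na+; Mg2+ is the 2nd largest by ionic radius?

Isoelectronic series (10 e⁻ each). Size is set by nuclear charge: more protons means a smaller ion. Si4+ (Z=14), Al3+ (Z=13), Mg2+ (Z=12), Na+ (Z=11), F- (Z=9), O2- (Z=8).
That gives Si4+ < Al3+ < Mg2+ < Na+ < F- < O2-. From the largest end, number 2 is F-.

F-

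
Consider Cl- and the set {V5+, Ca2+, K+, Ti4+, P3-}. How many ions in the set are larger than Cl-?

1

Each ion has 18 electrons. The ranking follows nuclear charge in reverse — greater Z gives a smaller radius. V5+ (Z=23), Ti4+ (Z=22), Ca2+ (Z=20), K+ (Z=19), Cl- (Z=17), P3- (Z=15).
Placing each against Cl-: smaller — V5+, Ti4+, Ca2+, K+; larger — P3-. That's 1.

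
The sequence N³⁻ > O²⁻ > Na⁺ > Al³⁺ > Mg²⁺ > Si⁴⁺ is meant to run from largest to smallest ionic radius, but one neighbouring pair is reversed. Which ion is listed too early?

Al³⁺

Compare adjacent ions: Al³⁺ and Mg²⁺ share 10 electrons; the higher nuclear charge on Al (Z=13) contracts it more, so Al³⁺ < Mg²⁺ — yet in this decreasing list Al³⁺ sits before Mg²⁺. Nothing else is reversed, so Al³⁺ should move one place to the right.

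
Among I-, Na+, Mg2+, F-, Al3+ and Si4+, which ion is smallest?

Si4+ has 10 e⁻ (Z=14), Al3+ has 10 e⁻ (Z=13), Mg2+ has 10 e⁻ (Z=12), Na+ has 10 e⁻ (Z=11), F- has 10 e⁻ (Z=9), I- has 54 e⁻ (Z=53). Si4+ < Al3+ (both 10 e⁻, Z=14>13); Al3+ < Mg2+ (isoelectronic, higher Z=13 is smaller); Mg2+ < Na+ (isoelectronic, higher Z=12 is smaller); Na+ < F- (isoelectronic, higher Z=11 is smaller); F- < I- (same group, period 2 vs 5).

Si4+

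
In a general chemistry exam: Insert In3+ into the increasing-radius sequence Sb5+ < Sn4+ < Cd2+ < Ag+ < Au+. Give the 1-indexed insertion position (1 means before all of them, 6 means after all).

3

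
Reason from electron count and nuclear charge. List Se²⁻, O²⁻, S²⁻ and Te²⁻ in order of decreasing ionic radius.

Te²⁻ > Se²⁻ > S²⁻ > O²⁻

Same group, same charge. Going down the group adds an extra shell of electrons, so the ion gets larger: O²⁻ is highest in the group and smallest.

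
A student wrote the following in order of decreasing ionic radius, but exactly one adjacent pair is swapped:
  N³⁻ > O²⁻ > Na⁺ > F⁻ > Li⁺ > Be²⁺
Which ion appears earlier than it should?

Compare adjacent ions: Na⁺ and F⁻ share 10 electrons; the higher nuclear charge on Na (Z=11) contracts it more, so Na⁺ < F⁻ — yet in this decreasing list Na⁺ sits before F⁻. Nothing else is reversed, so Na⁺ should move one place to the right.

Na⁺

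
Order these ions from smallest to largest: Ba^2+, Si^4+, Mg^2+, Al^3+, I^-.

Si^4+ < Al^3+ < Mg^2+ < Ba^2+ < I^-

First list Z and electron count for each: Si^4+ (Z=14, 10 e⁻), Al^3+ (Z=13, 10 e⁻), Mg^2+ (Z=12, 10 e⁻), Ba^2+ (Z=56, 54 e⁻), I^- (Z=53, 54 e⁻). Si^4+ < Al^3+ (both 10 e⁻, Z=14>13); Al^3+ < Mg^2+ (both 10 e⁻, Z=13>12); Mg^2+ < Ba^2+ (same group, 3 shells fewer); Ba^2+ < I^- (both 54 e⁻, Z=56>53).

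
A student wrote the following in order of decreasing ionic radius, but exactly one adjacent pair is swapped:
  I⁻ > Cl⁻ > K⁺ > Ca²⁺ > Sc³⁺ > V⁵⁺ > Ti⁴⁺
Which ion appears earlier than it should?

V⁵⁺

Compare adjacent ions: they are isoelectronic (18 e⁻) and V has more protons than Ti (23 vs 22), making V⁵⁺ smaller — yet in this decreasing list V⁵⁺ sits before Ti⁴⁺. Nothing else is reversed, so V⁵⁺ should move one place to the right.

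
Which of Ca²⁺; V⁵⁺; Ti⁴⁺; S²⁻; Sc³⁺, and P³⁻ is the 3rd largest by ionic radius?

These species are isoelectronic with 18 electrons. The only difference is the number of protons: V⁵⁺ (Z=23), Ti⁴⁺ (Z=22), Sc³⁺ (Z=21), Ca²⁺ (Z=20), S²⁻ (Z=16), P³⁻ (Z=15). The strongest nuclear pull (V⁵⁺) gives the smallest ion.
Ordering: V⁵⁺ < Ti⁴⁺ < Sc³⁺ < Ca²⁺ < S²⁻ < P³⁻. The 3rd largest is Ca²⁺.

Ca²⁺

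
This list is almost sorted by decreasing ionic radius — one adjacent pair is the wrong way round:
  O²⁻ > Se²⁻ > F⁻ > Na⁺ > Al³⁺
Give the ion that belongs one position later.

O²⁻

Check each adjacent pair. O²⁻ and Se²⁻ are reversed: O²⁻ and Se²⁻ are in one column with the same charge; the lighter period-2 ion has 2 fewer shells and is smaller. No other neighbouring pair contradicts the periodic trends, so O²⁻ is the ion listed too early.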